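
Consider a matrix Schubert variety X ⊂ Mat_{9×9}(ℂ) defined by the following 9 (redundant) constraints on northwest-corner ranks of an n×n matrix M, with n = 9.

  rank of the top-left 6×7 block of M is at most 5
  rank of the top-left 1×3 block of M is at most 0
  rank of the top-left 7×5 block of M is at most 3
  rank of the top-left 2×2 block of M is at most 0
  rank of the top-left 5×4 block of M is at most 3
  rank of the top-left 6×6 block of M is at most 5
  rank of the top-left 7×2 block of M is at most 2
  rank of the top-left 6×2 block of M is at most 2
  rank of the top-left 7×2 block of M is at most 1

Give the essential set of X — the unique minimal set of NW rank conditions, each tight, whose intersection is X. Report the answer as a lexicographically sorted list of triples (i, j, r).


The tightest implied rank at each (i,j), from the 9 conditions:

  0, 0, 0, 1, 1, 1, 1, 1, 1
  0, 0, 1, 2, 2, 2, 2, 2, 2
  1, 1, 2, 3, 3, 3, 3, 3, 3
  1, 1, 2, 3, 3, 4, 4, 4, 4
  1, 1, 2, 3, 3, 4, 5, 5, 5
  1, 1, 2, 3, 3, 4, 5, 6, 6
  1, 1, 2, 3, 3, 4, 5, 6, 7
  1, 2, 3, 4, 4, 5, 6, 7, 8
  1, 2, 3, 4, 5, 6, 7, 8, 9

the unique w with this rank table is (4, 3, 1, 6, 7, 8, 9, 2, 5).

Fulton essential set (4 of the 13 Rothe cells):

[(1, 3, 0), (2, 2, 0), (7, 2, 1), (7, 5, 3)]


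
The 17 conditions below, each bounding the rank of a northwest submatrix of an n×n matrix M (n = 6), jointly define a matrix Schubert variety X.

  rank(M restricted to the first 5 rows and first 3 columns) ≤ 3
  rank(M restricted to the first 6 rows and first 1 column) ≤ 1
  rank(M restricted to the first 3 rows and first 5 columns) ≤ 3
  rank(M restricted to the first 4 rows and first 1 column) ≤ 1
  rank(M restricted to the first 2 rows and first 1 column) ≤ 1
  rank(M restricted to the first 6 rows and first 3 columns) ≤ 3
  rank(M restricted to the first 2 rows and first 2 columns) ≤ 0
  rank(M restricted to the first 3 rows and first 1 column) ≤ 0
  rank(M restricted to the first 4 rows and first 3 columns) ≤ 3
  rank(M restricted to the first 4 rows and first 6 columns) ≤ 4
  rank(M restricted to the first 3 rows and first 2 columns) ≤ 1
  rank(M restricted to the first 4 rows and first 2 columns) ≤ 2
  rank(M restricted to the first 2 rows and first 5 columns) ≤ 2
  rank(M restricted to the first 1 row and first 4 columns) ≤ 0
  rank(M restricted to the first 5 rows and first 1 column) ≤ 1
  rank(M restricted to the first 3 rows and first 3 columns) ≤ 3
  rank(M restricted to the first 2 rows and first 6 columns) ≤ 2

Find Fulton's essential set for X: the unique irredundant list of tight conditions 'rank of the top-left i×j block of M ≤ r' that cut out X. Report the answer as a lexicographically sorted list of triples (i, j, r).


Computing R[i][j] = min implied NW-rank bound (n=6, 17 conditions):

  R[1]: 0 0 0 0 1 1
  R[2]: 0 0 1 1 2 2
  R[3]: 0 1 2 2 3 3
  R[4]: 1 2 3 3 4 4
  R[5]: 1 2 3 4 5 5
  R[6]: 1 2 3 4 5 6

giving w = (5, 3, 2, 1, 4, 6) via Δ²R.

3 SE-corners of the 7-cell Rothe diagram give Ess(w):

[(1, 4, 0), (2, 2, 0), (3, 1, 0)]


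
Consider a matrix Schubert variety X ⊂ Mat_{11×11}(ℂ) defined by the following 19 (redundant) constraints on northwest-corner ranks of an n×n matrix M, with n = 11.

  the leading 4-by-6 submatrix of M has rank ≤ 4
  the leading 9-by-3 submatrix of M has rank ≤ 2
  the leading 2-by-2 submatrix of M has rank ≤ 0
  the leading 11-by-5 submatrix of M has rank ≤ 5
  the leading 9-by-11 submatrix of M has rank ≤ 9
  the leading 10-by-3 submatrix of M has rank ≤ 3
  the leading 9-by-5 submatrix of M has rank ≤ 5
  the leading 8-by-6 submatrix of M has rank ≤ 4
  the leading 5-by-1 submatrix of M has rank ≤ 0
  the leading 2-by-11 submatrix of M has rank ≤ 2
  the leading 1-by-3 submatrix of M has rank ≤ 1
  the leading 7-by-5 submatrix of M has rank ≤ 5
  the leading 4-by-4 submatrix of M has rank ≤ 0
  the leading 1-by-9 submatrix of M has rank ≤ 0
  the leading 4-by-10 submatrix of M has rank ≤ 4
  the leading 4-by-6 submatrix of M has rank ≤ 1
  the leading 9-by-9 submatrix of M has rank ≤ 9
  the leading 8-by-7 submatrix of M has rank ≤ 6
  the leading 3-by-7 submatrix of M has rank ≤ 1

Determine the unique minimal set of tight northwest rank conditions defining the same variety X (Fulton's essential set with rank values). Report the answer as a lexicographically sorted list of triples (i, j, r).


Propagating the 19 rank bounds to every northwest block:

  row 1: 0  0  0  0  0  0  0  0  0  1  1
  row 2: 0  0  0  0  1  1  1  1  1  2  2
  row 3: 0  0  0  0  1  1  1  2  2  3  3
  row 4: 0  0  0  0  1  1  2  3  3  4  4
  row 5: 0  1  1  1  2  2  3  4  4  5  5
  row 6: 1  2  2  2  3  3  4  5  5  6  6
  row 7: 1  2  2  3  4  4  5  6  6  7  7
  row 8: 1  2  2  3  4  4  5  6  7  8  8
  row 9: 1  2  2  3  4  5  6  7  8  9  9
  row 10: 1  2  3  4  5  6  7  8  9  10  10
  row 11: 1  2  3  4  5  6  7  8  9  10  11

giving w = (10, 5, 8, 7, 2, 1, 4, 9, 6, 3, 11) via Δ²R.

D(w) has 29 cells with 7 SE-corners; essential set:

[(1, 9, 0), (3, 7, 1), (4, 4, 0), (4, 6, 1), (5, 1, 0), (8, 6, 4), (9, 3, 2)]


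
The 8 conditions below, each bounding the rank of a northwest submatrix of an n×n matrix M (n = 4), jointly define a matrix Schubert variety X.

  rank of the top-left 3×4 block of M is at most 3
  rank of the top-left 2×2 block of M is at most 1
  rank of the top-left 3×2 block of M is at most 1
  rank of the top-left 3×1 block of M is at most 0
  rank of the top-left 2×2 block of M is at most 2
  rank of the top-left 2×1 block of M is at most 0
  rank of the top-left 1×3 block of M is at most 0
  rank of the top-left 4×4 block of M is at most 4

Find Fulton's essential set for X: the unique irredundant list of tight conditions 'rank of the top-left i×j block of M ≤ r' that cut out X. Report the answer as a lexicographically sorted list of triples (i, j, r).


The tightest implied rank at each (i,j), from the 8 conditions:

  R[1]: 0  0  0  1
  R[2]: 0  1  1  2
  R[3]: 0  1  2  3
  R[4]: 1  2  3  4

so w = (4, 2, 3, 1).

ℓ(w)=5; the 2 essential cells (i,j,r):

[(1, 3, 0), (3, 1, 0)]


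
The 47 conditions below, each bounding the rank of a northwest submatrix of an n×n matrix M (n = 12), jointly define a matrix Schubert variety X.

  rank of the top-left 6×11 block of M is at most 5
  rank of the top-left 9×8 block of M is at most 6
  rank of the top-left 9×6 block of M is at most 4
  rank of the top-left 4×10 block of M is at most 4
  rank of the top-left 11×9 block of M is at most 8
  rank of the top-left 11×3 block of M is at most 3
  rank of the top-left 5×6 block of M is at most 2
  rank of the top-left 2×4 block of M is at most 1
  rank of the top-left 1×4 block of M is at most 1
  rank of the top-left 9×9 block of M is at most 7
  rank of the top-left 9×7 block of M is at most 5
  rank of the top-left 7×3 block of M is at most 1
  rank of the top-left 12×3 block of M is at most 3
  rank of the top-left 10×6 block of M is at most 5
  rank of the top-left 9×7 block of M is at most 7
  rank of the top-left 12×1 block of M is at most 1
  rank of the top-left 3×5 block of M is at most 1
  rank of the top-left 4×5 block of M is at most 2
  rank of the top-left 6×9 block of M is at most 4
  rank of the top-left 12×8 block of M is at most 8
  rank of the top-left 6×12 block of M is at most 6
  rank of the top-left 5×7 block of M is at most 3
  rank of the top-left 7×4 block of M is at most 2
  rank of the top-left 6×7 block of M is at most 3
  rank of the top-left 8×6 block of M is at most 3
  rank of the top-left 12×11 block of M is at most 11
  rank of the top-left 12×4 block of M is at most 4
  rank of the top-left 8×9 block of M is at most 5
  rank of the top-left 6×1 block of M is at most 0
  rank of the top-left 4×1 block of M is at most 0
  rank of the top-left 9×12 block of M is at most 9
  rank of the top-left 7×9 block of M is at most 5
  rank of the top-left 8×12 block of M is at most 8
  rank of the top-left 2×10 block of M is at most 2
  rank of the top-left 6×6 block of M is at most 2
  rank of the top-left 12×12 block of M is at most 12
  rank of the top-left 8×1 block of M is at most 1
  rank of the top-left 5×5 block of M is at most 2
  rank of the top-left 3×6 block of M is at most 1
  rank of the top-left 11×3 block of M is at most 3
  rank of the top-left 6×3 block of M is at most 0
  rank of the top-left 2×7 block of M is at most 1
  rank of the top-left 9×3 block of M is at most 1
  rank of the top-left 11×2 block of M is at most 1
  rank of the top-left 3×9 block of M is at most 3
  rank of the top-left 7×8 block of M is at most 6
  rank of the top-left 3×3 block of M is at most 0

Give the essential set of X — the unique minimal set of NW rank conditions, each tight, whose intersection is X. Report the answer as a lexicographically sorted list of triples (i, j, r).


Propagating the 47 rank bounds to every northwest block:

  R[1]: 0 | 0 | 0 | 1 | 1 | 1 | 1 | 1 | 1 | 1 | 1 | 1
  R[2]: 0 | 0 | 0 | 1 | 1 | 1 | 1 | 2 | 2 | 2 | 2 | 2
  R[3]: 0 | 0 | 0 | 1 | 1 | 1 | 2 | 3 | 3 | 3 | 3 | 3
  R[4]: 0 | 0 | 0 | 1 | 2 | 2 | 3 | 4 | 4 | 4 | 4 | 4
  R[5]: 0 | 0 | 0 | 1 | 2 | 2 | 3 | 4 | 4 | 5 | 5 | 5
  R[6]: 0 | 0 | 0 | 1 | 2 | 2 | 3 | 4 | 4 | 5 | 5 | 6
  R[7]: 1 | 1 | 1 | 2 | 3 | 3 | 4 | 5 | 5 | 6 | 6 | 7
  R[8]: 1 | 1 | 1 | 2 | 3 | 3 | 4 | 5 | 5 | 6 | 7 | 8
  R[9]: 1 | 1 | 1 | 2 | 3 | 4 | 5 | 6 | 6 | 7 | 8 | 9
  R[10]: 1 | 1 | 2 | 3 | 4 | 5 | 6 | 7 | 7 | 8 | 9 | 10
  R[11]: 1 | 1 | 2 | 3 | 4 | 5 | 6 | 7 | 8 | 9 | 10 | 11
  R[12]: 1 | 2 | 3 | 4 | 5 | 6 | 7 | 8 | 9 | 10 | 11 | 12

second differences of R give the permutation w = (4, 8, 7, 5, 10, 12, 1, 11, 6, 3, 9, 2).

D(w) has 36 cells with 10 SE-corners; essential set:

[(2, 7, 1), (3, 6, 1), (6, 3, 0), (6, 6, 2), (6, 9, 4), (6, 11, 5), (8, 6, 3), (8, 9, 5), (9, 3, 1), (11, 2, 1)]


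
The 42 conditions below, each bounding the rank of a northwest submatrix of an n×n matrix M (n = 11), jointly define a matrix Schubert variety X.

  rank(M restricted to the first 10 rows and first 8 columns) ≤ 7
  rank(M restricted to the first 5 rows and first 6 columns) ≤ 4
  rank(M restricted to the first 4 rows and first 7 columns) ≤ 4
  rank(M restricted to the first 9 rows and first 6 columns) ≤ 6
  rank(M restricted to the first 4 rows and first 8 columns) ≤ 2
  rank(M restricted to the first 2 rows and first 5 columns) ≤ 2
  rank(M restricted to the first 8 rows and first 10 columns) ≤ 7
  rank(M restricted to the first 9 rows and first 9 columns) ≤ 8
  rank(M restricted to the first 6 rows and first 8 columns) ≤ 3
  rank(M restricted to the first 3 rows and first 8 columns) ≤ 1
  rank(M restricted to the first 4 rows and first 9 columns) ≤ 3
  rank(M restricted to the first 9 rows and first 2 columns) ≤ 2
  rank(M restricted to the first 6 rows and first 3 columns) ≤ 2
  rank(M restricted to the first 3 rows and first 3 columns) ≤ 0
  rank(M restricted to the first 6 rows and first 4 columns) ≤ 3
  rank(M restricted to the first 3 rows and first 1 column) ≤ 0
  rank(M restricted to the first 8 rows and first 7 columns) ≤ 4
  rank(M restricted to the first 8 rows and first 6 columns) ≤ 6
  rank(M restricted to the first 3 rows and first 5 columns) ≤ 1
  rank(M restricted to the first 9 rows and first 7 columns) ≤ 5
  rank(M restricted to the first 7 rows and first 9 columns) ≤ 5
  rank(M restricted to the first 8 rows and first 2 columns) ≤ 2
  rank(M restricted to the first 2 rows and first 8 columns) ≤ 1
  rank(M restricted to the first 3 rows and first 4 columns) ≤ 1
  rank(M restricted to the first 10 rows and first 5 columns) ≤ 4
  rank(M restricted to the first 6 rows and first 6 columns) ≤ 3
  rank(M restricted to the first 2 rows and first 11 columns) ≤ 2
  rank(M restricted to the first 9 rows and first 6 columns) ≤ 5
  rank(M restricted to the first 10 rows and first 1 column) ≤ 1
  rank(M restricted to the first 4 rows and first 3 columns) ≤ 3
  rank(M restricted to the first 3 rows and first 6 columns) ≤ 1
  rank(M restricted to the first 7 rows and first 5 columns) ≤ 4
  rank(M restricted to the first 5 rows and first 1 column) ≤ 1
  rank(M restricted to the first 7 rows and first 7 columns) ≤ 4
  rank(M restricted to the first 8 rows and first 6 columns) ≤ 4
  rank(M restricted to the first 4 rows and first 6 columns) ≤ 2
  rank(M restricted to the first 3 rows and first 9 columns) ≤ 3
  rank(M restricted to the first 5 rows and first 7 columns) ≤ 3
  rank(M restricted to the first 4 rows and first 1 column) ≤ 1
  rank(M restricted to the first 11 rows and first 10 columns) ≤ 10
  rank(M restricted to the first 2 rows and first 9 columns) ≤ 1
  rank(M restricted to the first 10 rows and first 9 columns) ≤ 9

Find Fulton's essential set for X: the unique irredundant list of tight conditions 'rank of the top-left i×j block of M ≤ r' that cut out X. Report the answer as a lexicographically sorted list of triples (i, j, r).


Propagating the 42 rank bounds to every northwest block:

  R[1]: 0, 0, 0, 1, 1, 1, 1, 1, 1, 1, 1
  R[2]: 0, 0, 0, 1, 1, 1, 1, 1, 1, 2, 2
  R[3]: 0, 0, 0, 1, 1, 1, 1, 1, 2, 3, 3
  R[4]: 1, 1, 1, 2, 2, 2, 2, 2, 3, 4, 4
  R[5]: 1, 2, 2, 3, 3, 3, 3, 3, 4, 5, 5
  R[6]: 1, 2, 2, 3, 3, 3, 3, 3, 4, 5, 6
  R[7]: 1, 2, 3, 4, 4, 4, 4, 4, 5, 6, 7
  R[8]: 1, 2, 3, 4, 4, 4, 4, 5, 6, 7, 8
  R[9]: 1, 2, 3, 4, 4, 5, 5, 6, 7, 8, 9
  R[10]: 1, 2, 3, 4, 4, 5, 6, 7, 8, 9, 10
  R[11]: 1, 2, 3, 4, 5, 6, 7, 8, 9, 10, 11

giving w = (4, 10, 9, 1, 2, 11, 3, 8, 6, 7, 5) via Δ²R.

|D(w)|=28, |Ess(w)|=7:

[(2, 9, 1), (3, 3, 0), (3, 8, 1), (6, 3, 2), (6, 8, 3), (8, 7, 4), (10, 5, 4)]


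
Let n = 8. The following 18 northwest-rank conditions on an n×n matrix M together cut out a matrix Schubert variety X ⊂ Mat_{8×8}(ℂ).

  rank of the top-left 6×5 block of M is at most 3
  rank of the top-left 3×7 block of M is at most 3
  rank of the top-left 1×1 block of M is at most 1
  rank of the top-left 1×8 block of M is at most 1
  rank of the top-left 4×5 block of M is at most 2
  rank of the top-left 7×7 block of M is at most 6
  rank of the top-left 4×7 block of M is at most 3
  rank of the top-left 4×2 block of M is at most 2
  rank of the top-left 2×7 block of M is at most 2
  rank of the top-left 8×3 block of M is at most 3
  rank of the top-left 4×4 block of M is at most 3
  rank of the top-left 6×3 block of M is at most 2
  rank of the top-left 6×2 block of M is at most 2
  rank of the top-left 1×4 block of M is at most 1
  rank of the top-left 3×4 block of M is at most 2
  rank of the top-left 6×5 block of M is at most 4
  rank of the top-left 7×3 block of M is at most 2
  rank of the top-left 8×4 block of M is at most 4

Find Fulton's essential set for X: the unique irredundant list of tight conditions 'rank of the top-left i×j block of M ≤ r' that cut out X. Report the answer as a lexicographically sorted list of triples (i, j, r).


Propagating the 18 rank bounds to every northwest block:

  R[1]: 1, 1, 1, 1, 1, 1, 1, 1
  R[2]: 1, 2, 2, 2, 2, 2, 2, 2
  R[3]: 1, 2, 2, 2, 2, 3, 3, 3
  R[4]: 1, 2, 2, 2, 2, 3, 3, 4
  R[5]: 1, 2, 2, 3, 3, 4, 4, 5
  R[6]: 1, 2, 2, 3, 3, 4, 5, 6
  R[7]: 1, 2, 2, 3, 4, 5, 6, 7
  R[8]: 1, 2, 3, 4, 5, 6, 7, 8

giving w = (1, 2, 6, 8, 4, 7, 5, 3) via Δ²R.

4 SE-corners of the 11-cell Rothe diagram give Ess(w):

[(4, 5, 2), (4, 7, 3), (6, 5, 3), (7, 3, 2)]


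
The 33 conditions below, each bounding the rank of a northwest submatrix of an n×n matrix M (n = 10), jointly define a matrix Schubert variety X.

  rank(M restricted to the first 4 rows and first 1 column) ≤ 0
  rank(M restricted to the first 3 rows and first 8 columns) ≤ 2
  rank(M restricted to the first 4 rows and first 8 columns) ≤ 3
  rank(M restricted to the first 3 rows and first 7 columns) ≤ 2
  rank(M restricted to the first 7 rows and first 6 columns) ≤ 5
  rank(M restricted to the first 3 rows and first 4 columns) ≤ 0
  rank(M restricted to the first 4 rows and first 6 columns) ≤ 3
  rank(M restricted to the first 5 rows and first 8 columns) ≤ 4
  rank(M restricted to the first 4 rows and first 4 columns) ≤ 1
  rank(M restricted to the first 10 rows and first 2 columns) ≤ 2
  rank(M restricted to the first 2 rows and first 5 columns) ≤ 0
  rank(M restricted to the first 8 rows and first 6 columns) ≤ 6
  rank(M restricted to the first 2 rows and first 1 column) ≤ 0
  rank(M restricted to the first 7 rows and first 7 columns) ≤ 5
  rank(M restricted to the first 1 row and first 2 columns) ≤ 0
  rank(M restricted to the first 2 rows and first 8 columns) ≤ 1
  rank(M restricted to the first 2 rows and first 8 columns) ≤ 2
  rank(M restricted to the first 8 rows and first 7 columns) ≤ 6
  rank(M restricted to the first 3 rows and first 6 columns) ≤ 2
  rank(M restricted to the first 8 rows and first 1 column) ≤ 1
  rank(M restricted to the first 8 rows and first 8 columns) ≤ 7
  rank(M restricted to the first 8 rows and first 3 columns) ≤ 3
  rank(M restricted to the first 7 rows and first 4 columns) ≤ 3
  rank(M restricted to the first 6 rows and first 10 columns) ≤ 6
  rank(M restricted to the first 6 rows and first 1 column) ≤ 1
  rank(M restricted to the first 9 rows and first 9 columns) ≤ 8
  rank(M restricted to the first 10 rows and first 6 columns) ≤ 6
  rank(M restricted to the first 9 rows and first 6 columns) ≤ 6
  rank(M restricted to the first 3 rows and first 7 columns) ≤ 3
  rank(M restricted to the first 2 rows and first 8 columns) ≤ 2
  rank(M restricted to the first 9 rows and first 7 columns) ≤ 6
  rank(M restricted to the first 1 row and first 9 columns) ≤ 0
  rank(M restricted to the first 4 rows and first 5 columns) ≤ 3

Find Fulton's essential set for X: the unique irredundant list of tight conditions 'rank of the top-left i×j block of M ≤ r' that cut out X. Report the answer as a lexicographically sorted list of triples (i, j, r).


Computing R[i][j] = min implied NW-rank bound (n=10, 33 conditions):

  0 | 0 | 0 | 0 | 0 | 0 | 0 | 0 | 0 | 1
  0 | 0 | 0 | 0 | 0 | 1 | 1 | 1 | 1 | 2
  0 | 0 | 0 | 0 | 1 | 2 | 2 | 2 | 2 | 3
  0 | 1 | 1 | 1 | 2 | 3 | 3 | 3 | 3 | 4
  1 | 2 | 2 | 2 | 3 | 4 | 4 | 4 | 4 | 5
  1 | 2 | 3 | 3 | 4 | 5 | 5 | 5 | 5 | 6
  1 | 2 | 3 | 3 | 4 | 5 | 5 | 6 | 6 | 7
  1 | 2 | 3 | 4 | 5 | 6 | 6 | 7 | 7 | 8
  1 | 2 | 3 | 4 | 5 | 6 | 6 | 7 | 8 | 9
  1 | 2 | 3 | 4 | 5 | 6 | 7 | 8 | 9 | 10

reading off 1-entries of Δ²R: w = (10, 6, 5, 2, 1, 3, 8, 4, 9, 7).

|D(w)|=22, |Ess(w)|=7:

[(1, 9, 0), (2, 5, 0), (3, 4, 0), (4, 1, 0), (7, 4, 3), (7, 7, 5), (9, 7, 6)]


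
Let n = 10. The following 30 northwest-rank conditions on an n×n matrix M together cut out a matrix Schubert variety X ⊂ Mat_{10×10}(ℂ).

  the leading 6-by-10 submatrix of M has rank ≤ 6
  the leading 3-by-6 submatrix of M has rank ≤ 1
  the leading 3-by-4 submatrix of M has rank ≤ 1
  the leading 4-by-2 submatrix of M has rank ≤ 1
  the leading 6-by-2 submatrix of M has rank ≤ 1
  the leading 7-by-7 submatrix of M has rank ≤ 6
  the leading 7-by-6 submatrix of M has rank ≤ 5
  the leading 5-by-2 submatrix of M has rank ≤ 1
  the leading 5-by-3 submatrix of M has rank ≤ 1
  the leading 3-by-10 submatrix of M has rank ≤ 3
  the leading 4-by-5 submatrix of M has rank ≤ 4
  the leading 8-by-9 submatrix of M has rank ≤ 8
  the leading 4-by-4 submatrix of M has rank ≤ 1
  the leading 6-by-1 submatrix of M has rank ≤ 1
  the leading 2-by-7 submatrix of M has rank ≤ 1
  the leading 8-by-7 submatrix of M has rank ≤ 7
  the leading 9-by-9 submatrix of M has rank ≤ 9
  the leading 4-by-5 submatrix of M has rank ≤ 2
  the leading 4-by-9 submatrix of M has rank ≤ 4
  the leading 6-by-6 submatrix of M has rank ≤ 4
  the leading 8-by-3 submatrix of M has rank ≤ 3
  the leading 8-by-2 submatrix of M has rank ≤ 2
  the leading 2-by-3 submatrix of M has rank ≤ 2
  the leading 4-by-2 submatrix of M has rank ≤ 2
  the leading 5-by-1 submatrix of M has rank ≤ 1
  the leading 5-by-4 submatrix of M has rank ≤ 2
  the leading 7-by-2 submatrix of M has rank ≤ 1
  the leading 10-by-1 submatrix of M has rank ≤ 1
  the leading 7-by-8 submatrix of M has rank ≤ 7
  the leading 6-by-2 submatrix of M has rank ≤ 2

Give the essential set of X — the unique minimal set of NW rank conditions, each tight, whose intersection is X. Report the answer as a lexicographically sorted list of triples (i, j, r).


The tightest implied rank at each (i,j), from the 30 conditions:

  R[1]: 1 1 1 1 1 1 1 1 1 1
  R[2]: 1 1 1 1 1 1 1 2 2 2
  R[3]: 1 1 1 1 1 1 2 3 3 3
  R[4]: 1 1 1 1 2 2 3 4 4 4
  R[5]: 1 1 1 2 3 3 4 5 5 5
  R[6]: 1 1 2 3 4 4 5 6 6 6
  R[7]: 1 1 2 3 4 5 6 7 7 7
  R[8]: 1 2 3 4 5 6 7 8 8 8
  R[9]: 1 2 3 4 5 6 7 8 9 9
  R[10]: 1 2 3 4 5 6 7 8 9 10

the unique w with this rank table is (1, 8, 7, 5, 4, 3, 6, 2, 9, 10).

|D(w)|=18, |Ess(w)|=5:

[(2, 7, 1), (3, 6, 1), (4, 4, 1), (5, 3, 1), (7, 2, 1)]


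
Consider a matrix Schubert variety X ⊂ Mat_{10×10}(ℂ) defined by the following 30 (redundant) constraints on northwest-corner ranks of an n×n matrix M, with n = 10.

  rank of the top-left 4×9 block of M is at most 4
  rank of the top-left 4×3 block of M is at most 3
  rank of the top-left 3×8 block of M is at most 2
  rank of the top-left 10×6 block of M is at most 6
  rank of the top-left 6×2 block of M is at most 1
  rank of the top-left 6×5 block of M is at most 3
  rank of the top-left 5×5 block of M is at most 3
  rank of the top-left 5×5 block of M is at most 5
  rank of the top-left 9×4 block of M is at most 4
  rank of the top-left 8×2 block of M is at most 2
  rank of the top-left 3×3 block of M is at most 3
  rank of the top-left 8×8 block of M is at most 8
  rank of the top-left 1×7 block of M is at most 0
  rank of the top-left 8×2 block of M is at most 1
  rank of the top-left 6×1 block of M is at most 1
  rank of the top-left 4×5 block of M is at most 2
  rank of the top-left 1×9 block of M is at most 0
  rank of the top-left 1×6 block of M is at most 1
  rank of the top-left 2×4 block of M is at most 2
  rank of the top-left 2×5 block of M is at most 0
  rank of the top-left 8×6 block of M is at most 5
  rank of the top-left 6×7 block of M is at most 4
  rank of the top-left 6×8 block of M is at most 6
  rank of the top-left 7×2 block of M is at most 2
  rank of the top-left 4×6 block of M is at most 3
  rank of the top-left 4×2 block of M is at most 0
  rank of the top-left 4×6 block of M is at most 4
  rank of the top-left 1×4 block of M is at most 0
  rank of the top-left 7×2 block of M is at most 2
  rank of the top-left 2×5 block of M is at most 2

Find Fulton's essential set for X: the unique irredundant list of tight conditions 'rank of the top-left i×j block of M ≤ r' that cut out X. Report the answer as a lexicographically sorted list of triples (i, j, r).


Computing R[i][j] = min implied NW-rank bound (n=10, 30 conditions):

  R[1]: 0 0 0 0 0 0 0 0 0 1
  R[2]: 0 0 0 0 0 1 1 1 1 2
  R[3]: 0 0 1 1 1 2 2 2 2 3
  R[4]: 0 0 1 2 2 3 3 3 3 4
  R[5]: 1 1 2 3 3 4 4 4 4 5
  R[6]: 1 1 2 3 3 4 4 5 5 6
  R[7]: 1 1 2 3 4 5 5 6 6 7
  R[8]: 1 1 2 3 4 5 6 7 7 8
  R[9]: 1 2 3 4 5 6 7 8 8 9
  R[10]: 1 2 3 4 5 6 7 8 9 10

so w = (10, 6, 3, 4, 1, 8, 5, 7, 2, 9).

|D(w)|=23, |Ess(w)|=6:

[(1, 9, 0), (2, 5, 0), (4, 2, 0), (6, 5, 3), (6, 7, 4), (8, 2, 1)]


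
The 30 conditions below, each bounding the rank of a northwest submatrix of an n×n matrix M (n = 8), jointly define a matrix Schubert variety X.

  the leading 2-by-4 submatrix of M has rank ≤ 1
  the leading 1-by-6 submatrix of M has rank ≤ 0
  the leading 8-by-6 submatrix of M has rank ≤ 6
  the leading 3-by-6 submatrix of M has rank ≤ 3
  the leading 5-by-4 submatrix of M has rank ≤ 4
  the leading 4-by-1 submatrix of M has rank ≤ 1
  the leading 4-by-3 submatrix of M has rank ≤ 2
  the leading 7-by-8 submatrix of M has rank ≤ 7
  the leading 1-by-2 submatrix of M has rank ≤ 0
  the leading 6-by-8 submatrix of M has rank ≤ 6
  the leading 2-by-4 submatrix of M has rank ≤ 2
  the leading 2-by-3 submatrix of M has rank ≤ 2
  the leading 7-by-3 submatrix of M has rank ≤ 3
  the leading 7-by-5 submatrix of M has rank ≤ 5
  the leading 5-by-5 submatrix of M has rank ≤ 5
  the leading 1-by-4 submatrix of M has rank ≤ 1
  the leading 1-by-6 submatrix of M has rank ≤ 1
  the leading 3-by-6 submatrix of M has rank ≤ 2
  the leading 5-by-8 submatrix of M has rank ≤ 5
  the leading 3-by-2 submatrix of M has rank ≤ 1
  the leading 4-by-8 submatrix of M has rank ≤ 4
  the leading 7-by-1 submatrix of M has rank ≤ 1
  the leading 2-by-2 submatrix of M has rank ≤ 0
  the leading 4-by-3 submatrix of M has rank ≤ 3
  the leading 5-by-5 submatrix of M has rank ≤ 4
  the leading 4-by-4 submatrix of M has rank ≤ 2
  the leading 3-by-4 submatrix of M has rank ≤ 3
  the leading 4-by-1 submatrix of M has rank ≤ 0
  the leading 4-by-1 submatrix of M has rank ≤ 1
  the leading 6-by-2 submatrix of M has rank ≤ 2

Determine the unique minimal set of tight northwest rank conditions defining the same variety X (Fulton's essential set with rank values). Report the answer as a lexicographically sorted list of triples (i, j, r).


Rank table r_w(8×8) implied by the 30 constraints:

  0 | 0 | 0 | 0 | 0 | 0 | 1 | 1
  0 | 0 | 1 | 1 | 1 | 1 | 2 | 2
  0 | 1 | 2 | 2 | 2 | 2 | 3 | 3
  0 | 1 | 2 | 2 | 3 | 3 | 4 | 4
  1 | 2 | 3 | 3 | 4 | 4 | 5 | 5
  1 | 2 | 3 | 4 | 5 | 5 | 6 | 6
  1 | 2 | 3 | 4 | 5 | 6 | 7 | 7
  1 | 2 | 3 | 4 | 5 | 6 | 7 | 8

giving w = (7, 3, 2, 5, 1, 4, 6, 8) via Δ²R.

D(w) has 11 cells with 4 SE-corners; essential set:

[(1, 6, 0), (2, 2, 0), (4, 1, 0), (4, 4, 2)]


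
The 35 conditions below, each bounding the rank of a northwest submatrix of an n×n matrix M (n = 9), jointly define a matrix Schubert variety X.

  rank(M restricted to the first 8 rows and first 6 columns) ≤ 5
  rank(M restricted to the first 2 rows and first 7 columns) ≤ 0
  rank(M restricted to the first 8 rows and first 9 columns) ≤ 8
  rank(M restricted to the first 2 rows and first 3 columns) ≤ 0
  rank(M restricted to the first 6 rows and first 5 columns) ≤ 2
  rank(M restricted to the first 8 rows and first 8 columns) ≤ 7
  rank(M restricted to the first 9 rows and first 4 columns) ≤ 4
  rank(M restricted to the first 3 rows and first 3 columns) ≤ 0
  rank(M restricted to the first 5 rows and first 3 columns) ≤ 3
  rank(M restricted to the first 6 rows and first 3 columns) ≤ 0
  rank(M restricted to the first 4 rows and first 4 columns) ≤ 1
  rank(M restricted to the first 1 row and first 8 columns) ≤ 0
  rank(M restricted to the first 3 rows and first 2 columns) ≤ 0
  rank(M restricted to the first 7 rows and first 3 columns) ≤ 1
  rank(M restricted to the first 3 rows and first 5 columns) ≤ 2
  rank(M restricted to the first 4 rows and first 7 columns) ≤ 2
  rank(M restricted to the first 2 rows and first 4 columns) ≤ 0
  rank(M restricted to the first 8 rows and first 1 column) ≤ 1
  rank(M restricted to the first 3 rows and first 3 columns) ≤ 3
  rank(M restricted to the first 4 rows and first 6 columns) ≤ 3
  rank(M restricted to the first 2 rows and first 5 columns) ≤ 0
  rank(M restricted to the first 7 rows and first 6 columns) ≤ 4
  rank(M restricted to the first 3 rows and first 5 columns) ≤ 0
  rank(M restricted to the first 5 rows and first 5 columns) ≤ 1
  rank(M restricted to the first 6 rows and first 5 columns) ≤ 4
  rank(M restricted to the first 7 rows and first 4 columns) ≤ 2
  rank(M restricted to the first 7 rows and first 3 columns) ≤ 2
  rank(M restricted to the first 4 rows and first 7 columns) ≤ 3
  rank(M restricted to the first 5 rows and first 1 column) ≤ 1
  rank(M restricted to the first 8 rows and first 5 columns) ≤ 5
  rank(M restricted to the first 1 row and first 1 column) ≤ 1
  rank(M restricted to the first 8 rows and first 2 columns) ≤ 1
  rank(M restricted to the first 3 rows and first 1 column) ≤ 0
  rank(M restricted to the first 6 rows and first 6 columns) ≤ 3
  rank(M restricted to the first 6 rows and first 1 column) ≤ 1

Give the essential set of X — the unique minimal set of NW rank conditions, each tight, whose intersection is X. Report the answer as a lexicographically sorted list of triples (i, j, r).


Computing R[i][j] = min implied NW-rank bound (n=9, 35 conditions):

  0, 0, 0, 0, 0, 0, 0, 0, 1
  0, 0, 0, 0, 0, 0, 0, 1, 2
  0, 0, 0, 0, 0, 1, 1, 2, 3
  0, 0, 0, 1, 1, 2, 2, 3, 4
  0, 0, 0, 1, 1, 2, 3, 4, 5
  0, 0, 0, 1, 2, 3, 4, 5, 6
  1, 1, 1, 2, 3, 4, 5, 6, 7
  1, 1, 2, 3, 4, 5, 6, 7, 8
  1, 2, 3, 4, 5, 6, 7, 8, 9

so w = (9, 8, 6, 4, 7, 5, 1, 3, 2).

ℓ(w)=31; the 6 essential cells (i,j,r):

[(1, 8, 0), (2, 7, 0), (3, 5, 0), (5, 5, 1), (6, 3, 0), (8, 2, 1)]


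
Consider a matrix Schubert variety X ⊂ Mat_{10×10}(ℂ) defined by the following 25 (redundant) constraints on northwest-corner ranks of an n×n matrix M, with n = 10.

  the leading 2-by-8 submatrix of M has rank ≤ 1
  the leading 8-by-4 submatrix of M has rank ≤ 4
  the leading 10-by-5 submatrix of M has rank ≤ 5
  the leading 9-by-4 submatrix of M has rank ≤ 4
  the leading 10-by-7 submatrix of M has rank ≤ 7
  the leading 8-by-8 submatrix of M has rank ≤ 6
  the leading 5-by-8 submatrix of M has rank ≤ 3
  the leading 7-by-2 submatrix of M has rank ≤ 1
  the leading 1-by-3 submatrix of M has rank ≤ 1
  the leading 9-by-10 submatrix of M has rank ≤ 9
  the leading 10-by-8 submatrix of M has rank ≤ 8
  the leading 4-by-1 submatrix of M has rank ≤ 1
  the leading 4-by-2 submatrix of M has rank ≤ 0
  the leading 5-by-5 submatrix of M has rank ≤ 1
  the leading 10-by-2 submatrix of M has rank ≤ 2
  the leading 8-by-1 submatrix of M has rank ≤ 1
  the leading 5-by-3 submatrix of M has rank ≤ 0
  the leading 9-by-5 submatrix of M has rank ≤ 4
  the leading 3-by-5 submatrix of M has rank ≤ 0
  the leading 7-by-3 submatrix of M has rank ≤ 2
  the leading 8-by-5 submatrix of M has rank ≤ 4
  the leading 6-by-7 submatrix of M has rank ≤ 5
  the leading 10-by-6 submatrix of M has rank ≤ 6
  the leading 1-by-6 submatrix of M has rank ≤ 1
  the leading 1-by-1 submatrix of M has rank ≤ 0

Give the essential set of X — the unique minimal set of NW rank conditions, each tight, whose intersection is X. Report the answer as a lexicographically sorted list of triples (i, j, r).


Recovering R(i,j) via the rank-extension bound from the 25 conditions:

  i=1: 0 0 0 0 0 1 1 1 1 1
  i=2: 0 0 0 0 0 1 1 1 2 2
  i=3: 0 0 0 0 0 1 2 2 3 3
  i=4: 0 0 0 1 1 2 3 3 4 4
  i=5: 0 0 0 1 1 2 3 3 4 5
  i=6: 1 1 1 2 2 3 4 4 5 6
  i=7: 1 1 2 3 3 4 5 5 6 7
  i=8: 1 2 3 4 4 5 6 6 7 8
  i=9: 1 2 3 4 4 5 6 7 8 9
  i=10: 1 2 3 4 5 6 7 8 9 10

second differences of R give the permutation w = (6, 9, 7, 4, 10, 1, 3, 2, 8, 5).

Fulton essential set (7 of the 27 Rothe cells):

[(2, 8, 1), (3, 5, 0), (5, 3, 0), (5, 5, 1), (5, 8, 3), (7, 2, 1), (9, 5, 4)]


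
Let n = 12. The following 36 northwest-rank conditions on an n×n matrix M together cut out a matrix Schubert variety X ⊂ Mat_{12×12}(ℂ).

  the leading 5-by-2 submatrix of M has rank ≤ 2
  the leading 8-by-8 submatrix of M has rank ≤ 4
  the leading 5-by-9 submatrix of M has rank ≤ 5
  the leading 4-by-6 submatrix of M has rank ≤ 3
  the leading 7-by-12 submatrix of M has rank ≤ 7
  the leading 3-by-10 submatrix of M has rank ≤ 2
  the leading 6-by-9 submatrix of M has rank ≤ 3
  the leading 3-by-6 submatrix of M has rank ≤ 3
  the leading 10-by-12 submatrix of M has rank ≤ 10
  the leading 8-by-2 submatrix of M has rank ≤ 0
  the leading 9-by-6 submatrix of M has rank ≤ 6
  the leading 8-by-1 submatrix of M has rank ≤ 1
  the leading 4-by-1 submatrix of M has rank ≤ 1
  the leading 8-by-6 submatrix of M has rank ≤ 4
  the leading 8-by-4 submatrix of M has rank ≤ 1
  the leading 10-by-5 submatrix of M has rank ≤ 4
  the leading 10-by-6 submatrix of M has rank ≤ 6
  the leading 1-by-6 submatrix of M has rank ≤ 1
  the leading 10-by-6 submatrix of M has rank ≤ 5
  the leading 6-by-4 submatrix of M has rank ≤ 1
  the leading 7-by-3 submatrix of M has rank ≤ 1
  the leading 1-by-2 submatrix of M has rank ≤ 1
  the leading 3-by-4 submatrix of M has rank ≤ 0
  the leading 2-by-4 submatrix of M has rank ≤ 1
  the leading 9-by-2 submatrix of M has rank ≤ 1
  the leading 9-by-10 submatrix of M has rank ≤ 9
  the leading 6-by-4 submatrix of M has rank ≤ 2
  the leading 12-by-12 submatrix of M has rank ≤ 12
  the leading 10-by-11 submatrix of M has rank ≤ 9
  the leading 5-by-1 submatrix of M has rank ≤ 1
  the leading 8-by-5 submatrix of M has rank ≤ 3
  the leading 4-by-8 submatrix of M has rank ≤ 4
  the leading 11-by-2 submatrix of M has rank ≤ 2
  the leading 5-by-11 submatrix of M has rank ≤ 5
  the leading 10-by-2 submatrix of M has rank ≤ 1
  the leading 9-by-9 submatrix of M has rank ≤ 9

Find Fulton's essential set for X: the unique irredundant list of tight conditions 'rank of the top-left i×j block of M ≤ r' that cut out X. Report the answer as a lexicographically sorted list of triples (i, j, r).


Recovering R(i,j) via the rank-extension bound from the 36 conditions:

  row 1: 0  0  0  0  1  1  1  1  1  1  1  1
  row 2: 0  0  0  0  1  2  2  2  2  2  2  2
  row 3: 0  0  0  0  1  2  2  2  2  2  3  3
  row 4: 0  0  1  1  2  3  3  3  3  3  4  4
  row 5: 0  0  1  1  2  3  3  3  3  4  5  5
  row 6: 0  0  1  1  2  3  3  3  3  4  5  6
  row 7: 0  0  1  1  2  3  4  4  4  5  6  7
  row 8: 0  0  1  1  2  3  4  4  5  6  7  8
  row 9: 1  1  2  2  3  4  5  5  6  7  8  9
  row 10: 1  1  2  3  4  5  6  6  7  8  9  10
  row 11: 1  2  3  4  5  6  7  7  8  9  10  11
  row 12: 1  2  3  4  5  6  7  8  9  10  11  12

so w = (5, 6, 11, 3, 10, 12, 7, 9, 1, 4, 2, 8).

ℓ(w)=38; the 7 essential cells (i,j,r):

[(3, 4, 0), (3, 10, 2), (6, 9, 3), (8, 2, 0), (8, 4, 1), (8, 8, 4), (10, 2, 1)]


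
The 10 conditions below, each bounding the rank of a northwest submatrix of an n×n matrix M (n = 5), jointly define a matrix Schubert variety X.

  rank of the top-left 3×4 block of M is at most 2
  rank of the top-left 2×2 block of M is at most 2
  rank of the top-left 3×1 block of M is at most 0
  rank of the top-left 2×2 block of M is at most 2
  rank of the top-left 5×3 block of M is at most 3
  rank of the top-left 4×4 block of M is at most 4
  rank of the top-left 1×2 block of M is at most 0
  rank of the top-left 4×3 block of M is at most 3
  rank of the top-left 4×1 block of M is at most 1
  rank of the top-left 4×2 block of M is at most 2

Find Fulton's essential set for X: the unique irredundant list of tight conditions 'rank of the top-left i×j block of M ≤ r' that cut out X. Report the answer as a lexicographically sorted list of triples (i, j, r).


Propagating the 10 rank bounds to every northwest block:

  row 1: 0, 0, 1, 1, 1
  row 2: 0, 1, 2, 2, 2
  row 3: 0, 1, 2, 2, 3
  row 4: 1, 2, 3, 3, 4
  row 5: 1, 2, 3, 4, 5

so w = (3, 2, 5, 1, 4).

ℓ(w)=5; the 3 essential cells (i,j,r):

[(1, 2, 0), (3, 1, 0), (3, 4, 2)]


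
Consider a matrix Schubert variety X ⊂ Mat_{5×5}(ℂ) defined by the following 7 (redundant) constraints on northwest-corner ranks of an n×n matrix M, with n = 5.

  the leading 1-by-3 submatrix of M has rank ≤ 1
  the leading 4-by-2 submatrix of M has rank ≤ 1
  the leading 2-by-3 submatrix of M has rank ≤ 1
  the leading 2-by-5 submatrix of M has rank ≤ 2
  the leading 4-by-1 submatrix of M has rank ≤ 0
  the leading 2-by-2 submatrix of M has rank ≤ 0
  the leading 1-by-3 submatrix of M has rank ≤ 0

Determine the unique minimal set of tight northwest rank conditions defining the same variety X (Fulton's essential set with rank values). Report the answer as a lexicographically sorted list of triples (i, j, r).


Propagating the 7 rank bounds to every northwest block:

  row 1: 0, 0, 0, 1, 1
  row 2: 0, 0, 1, 2, 2
  row 3: 0, 1, 2, 3, 3
  row 4: 0, 1, 2, 3, 4
  row 5: 1, 2, 3, 4, 5

reading off 1-entries of Δ²R: w = (4, 3, 2, 5, 1).

|D(w)|=7, |Ess(w)|=3:

[(1, 3, 0), (2, 2, 0), (4, 1, 0)]


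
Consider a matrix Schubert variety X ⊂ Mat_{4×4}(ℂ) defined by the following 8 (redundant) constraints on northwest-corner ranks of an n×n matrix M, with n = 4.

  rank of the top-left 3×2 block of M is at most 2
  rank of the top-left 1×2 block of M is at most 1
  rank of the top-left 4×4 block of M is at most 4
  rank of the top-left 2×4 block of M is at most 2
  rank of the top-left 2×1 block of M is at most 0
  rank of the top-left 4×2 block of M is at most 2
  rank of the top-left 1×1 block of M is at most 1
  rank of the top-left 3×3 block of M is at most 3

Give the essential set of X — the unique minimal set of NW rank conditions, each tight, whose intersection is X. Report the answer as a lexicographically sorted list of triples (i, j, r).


Propagating the 8 rank bounds to every northwest block:

  i=1: 0  1  1  1
  i=2: 0  1  2  2
  i=3: 1  2  3  3
  i=4: 1  2  3  4

so w = (2, 3, 1, 4).

1 SE-corner of the 2-cell Rothe diagram gives Ess(w):

[(2, 1, 0)]


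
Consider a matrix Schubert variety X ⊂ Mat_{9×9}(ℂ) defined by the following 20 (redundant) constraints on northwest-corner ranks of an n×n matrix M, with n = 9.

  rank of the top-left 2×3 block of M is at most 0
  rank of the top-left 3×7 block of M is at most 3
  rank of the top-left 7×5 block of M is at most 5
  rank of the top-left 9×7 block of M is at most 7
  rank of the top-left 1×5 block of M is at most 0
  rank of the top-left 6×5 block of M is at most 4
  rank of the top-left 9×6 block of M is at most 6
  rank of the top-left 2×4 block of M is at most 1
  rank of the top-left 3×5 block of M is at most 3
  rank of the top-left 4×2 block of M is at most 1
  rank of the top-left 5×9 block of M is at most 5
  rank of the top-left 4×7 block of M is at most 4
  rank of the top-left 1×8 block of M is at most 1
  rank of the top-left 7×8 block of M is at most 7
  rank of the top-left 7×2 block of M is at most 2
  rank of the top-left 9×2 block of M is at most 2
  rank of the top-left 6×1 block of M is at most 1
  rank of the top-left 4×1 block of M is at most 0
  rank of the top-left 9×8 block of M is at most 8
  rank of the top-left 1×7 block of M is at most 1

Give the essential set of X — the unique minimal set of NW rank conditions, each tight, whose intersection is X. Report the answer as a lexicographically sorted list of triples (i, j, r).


Recovering R(i,j) via the rank-extension bound from the 20 conditions:

  row 1: 0 0 0 0 0 1 1 1 1
  row 2: 0 0 0 1 1 2 2 2 2
  row 3: 0 1 1 2 2 3 3 3 3
  row 4: 0 1 2 3 3 4 4 4 4
  row 5: 1 2 3 4 4 5 5 5 5
  row 6: 1 2 3 4 4 5 6 6 6
  row 7: 1 2 3 4 5 6 7 7 7
  row 8: 1 2 3 4 5 6 7 8 8
  row 9: 1 2 3 4 5 6 7 8 9

hence w(1..9) = (6, 4, 2, 3, 1, 7, 5, 8, 9).

Fulton essential set (4 of the 11 Rothe cells):

[(1, 5, 0), (2, 3, 0), (4, 1, 0), (6, 5, 4)]


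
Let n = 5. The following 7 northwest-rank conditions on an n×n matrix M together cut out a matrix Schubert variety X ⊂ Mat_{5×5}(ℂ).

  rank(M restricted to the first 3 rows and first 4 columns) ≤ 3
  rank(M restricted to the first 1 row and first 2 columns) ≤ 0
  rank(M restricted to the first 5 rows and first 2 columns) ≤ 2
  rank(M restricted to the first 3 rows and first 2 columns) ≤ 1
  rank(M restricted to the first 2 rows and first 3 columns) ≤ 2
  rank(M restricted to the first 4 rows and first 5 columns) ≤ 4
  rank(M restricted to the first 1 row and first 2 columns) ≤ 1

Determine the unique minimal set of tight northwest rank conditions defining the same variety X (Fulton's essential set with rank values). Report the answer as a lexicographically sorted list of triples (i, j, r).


The tightest implied rank at each (i,j), from the 7 conditions:

  i=1: 0, 0, 1, 1, 1
  i=2: 1, 1, 2, 2, 2
  i=3: 1, 1, 2, 3, 3
  i=4: 1, 2, 3, 4, 4
  i=5: 1, 2, 3, 4, 5

the unique w with this rank table is (3, 1, 4, 2, 5).

ℓ(w)=3; the 2 essential cells (i,j,r):

[(1, 2, 0), (3, 2, 1)]


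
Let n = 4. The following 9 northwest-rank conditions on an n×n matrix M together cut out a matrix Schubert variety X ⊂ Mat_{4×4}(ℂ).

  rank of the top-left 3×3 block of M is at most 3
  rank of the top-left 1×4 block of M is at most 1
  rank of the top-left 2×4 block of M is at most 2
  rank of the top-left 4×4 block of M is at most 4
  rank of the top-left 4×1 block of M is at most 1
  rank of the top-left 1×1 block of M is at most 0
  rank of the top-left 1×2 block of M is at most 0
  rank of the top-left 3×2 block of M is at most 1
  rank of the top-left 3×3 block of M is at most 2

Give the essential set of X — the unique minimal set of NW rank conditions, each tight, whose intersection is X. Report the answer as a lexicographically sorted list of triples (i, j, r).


Propagating the 9 rank bounds to every northwest block:

  R[1]: 0 | 0 | 1 | 1
  R[2]: 1 | 1 | 2 | 2
  R[3]: 1 | 1 | 2 | 3
  R[4]: 1 | 2 | 3 | 4

the unique w with this rank table is (3, 1, 4, 2).

ℓ(w)=3; the 2 essential cells (i,j,r):

[(1, 2, 0), (3, 2, 1)]
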